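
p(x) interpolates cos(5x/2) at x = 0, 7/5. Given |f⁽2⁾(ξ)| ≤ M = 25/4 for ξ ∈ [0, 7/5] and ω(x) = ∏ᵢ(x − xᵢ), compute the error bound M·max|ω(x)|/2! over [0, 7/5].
49/32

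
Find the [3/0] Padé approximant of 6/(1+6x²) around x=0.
6 - 36*x**2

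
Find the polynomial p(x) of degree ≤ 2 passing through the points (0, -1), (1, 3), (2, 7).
4*x - 1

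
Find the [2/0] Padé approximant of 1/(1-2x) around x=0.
4*x**2 + 2*x + 1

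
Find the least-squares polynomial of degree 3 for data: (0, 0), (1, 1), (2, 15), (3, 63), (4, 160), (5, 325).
1/9 + (-158/189)x + (-104/63)x² + (80/27)x³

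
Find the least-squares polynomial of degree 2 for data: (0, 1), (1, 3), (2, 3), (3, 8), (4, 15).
54/35 + (-69/70)x + (15/14)x²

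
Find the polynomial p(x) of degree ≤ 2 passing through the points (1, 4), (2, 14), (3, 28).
2*x**2 + 4*x - 2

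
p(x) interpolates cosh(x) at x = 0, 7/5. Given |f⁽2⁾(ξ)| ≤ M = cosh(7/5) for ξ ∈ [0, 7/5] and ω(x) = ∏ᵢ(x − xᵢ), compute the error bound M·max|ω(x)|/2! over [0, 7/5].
49*cosh(7/5)/200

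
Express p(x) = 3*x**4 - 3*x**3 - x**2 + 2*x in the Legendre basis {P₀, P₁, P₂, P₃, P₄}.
(4/15)P₀ + (1/5)P₁ + (22/21)P₂ + (-6/5)P₃ + (24/35)P₄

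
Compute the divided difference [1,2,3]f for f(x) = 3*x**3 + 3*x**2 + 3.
21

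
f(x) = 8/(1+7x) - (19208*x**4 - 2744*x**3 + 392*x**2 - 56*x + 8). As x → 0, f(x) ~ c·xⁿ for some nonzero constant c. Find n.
5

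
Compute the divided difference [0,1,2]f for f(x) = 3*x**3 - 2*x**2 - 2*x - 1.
7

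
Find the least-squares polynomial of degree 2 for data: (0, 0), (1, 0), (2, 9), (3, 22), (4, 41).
-2/5 + (-8/5)x + (3)x²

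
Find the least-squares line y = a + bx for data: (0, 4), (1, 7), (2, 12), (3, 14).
a = 4, b = 7/2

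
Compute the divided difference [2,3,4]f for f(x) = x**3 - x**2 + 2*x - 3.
8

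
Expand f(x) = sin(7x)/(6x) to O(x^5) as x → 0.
7/6 - 343*x**2/36 + 16807*x**4/720 + O(x**5)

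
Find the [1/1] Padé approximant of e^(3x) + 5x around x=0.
(119*x/16 + 1)/(1 - 9*x/16)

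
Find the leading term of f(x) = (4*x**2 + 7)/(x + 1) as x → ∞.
4*x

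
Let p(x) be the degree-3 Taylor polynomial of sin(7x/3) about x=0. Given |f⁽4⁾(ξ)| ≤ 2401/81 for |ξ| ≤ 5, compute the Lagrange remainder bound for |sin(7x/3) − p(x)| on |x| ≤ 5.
1500625/1944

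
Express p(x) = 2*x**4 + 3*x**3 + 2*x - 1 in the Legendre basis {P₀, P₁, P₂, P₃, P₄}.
(-3/5)P₀ + (19/5)P₁ + (8/7)P₂ + (6/5)P₃ + (16/35)P₄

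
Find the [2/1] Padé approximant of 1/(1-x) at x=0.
1/(1 - x)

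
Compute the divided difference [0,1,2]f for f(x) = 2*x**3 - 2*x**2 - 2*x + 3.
4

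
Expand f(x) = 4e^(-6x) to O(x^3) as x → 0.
4 - 24*x + 72*x**2 + O(x**3)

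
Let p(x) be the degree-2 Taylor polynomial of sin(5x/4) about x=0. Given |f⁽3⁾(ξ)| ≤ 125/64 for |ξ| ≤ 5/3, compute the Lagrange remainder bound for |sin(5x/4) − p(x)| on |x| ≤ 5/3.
15625/10368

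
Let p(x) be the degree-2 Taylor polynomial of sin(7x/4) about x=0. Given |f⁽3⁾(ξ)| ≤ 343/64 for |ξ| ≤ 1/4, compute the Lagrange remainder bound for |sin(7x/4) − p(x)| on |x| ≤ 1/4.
343/24576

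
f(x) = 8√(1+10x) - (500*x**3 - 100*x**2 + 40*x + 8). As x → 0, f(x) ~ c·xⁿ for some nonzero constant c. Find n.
4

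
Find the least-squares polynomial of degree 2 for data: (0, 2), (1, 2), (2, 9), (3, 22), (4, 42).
69/35 + (-22/7)x + (23/7)x²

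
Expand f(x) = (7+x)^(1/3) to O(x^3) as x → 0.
7**(1/3) + 7**(1/3)*x/21 - 7**(1/3)*x**2/441 + O(x**3)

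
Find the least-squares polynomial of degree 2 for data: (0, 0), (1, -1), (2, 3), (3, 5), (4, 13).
-4/35 + (-48/35)x + (8/7)x²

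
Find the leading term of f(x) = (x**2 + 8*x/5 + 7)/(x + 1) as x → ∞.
x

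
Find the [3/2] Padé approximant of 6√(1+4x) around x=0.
(12*x**3 + 54*x**2 + 36*x + 6)/(3*x**2 + 4*x + 1)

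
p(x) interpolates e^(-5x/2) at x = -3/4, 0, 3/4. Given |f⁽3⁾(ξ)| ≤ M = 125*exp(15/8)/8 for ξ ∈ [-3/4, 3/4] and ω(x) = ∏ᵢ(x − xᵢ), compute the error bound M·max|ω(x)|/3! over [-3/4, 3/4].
125*sqrt(3)*exp(15/8)/512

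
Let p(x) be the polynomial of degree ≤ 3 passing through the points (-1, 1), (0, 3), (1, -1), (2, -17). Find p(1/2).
17/8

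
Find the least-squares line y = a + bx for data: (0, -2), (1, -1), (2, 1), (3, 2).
a = -21/10, b = 7/5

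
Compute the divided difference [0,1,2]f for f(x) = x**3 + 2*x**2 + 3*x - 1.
5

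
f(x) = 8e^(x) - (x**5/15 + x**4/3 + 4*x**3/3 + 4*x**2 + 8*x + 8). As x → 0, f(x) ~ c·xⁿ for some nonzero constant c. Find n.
6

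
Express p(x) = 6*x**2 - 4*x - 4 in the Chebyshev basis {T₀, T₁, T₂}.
-T₀ + (-4)T₁ + (3)T₂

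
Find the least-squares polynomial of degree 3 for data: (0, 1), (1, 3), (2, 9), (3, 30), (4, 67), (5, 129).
8/7 + (3/14)x + (1/14)x² + x³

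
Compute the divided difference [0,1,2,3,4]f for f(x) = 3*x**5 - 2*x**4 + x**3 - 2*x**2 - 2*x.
28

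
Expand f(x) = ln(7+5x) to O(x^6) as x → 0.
log(7) + 5*x/7 - 25*x**2/98 + 125*x**3/1029 - 625*x**4/9604 + 625*x**5/16807 + O(x**6)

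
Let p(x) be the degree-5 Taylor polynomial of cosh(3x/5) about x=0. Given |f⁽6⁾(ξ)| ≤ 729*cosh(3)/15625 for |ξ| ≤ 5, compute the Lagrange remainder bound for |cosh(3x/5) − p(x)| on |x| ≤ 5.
81*cosh(3)/80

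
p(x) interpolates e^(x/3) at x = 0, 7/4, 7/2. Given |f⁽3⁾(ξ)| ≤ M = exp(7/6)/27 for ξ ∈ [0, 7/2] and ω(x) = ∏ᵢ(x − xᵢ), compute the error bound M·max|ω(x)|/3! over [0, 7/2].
343*sqrt(3)*exp(7/6)/46656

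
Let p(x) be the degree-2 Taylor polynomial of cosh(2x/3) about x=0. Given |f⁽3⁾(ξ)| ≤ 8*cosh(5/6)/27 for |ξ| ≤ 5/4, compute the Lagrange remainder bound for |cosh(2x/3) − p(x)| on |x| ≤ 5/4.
125*cosh(5/6)/1296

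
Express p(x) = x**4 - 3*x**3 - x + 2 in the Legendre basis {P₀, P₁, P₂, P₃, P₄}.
(11/5)P₀ + (-14/5)P₁ + (4/7)P₂ + (-6/5)P₃ + (8/35)P₄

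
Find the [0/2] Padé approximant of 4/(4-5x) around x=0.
1/(1 - 5*x/4)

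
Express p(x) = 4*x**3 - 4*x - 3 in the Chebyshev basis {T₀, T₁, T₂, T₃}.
(-3)T₀ - T₁ + T₃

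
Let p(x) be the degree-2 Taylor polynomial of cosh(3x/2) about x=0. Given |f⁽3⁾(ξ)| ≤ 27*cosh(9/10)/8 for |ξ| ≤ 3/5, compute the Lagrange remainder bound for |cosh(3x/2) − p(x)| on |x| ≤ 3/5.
243*cosh(9/10)/2000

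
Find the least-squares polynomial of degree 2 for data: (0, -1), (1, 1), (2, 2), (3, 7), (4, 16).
-3/7 + (-8/7)x + (9/7)x²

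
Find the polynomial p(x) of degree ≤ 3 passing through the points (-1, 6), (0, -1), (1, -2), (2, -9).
-2*x**3 + 3*x**2 - 2*x - 1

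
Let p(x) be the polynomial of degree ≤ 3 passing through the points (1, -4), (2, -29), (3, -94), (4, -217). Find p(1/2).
-7/8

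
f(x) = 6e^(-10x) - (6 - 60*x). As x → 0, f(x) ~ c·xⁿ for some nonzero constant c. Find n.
2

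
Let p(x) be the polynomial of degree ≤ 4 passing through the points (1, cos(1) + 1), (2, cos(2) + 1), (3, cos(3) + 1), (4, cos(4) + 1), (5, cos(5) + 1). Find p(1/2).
189*cos(3)/64 + 35*cos(5)/128 - 45*cos(4)/32 + 1 + 315*cos(1)/128 - 105*cos(2)/32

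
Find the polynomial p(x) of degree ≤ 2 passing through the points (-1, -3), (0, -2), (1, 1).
x**2 + 2*x - 2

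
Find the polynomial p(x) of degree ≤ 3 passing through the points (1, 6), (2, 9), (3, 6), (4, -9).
-x**3 + 3*x**2 + x + 3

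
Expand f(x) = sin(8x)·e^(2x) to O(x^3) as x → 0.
8*x + 16*x**2 + O(x**3)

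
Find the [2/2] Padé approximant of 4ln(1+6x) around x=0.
24*x*(3*x + 1)/(6*x**2 + 6*x + 1)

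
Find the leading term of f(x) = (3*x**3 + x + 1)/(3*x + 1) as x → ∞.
x**2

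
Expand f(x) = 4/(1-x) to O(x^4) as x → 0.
4 + 4*x + 4*x**2 + 4*x**3 + O(x**4)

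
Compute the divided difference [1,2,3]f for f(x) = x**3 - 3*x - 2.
6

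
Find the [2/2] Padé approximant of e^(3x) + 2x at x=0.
(39*x**2/4 + 13*x/2 + 1)/(-9*x**2/4 + 3*x/2 + 1)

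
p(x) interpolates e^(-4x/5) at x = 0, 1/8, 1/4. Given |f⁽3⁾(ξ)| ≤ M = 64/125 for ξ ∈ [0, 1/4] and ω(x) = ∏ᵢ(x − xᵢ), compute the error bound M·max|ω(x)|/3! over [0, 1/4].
sqrt(3)/27000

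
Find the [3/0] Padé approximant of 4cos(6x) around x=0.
4 - 72*x**2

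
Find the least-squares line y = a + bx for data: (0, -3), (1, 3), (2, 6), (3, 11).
a = -5/2, b = 9/2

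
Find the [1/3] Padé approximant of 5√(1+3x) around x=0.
(105*x/8 + 5)/(27*x**3/64 - 9*x**2/16 + 9*x/8 + 1)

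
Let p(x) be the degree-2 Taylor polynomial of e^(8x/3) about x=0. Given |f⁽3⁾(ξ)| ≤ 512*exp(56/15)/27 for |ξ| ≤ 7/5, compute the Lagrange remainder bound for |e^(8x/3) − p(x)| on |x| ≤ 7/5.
87808*exp(56/15)/10125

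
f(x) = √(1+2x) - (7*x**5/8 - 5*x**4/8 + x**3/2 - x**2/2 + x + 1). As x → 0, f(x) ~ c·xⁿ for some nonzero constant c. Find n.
6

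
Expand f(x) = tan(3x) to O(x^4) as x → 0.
3*x + 9*x**3 + O(x**4)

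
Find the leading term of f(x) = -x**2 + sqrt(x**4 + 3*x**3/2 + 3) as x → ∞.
3*x/4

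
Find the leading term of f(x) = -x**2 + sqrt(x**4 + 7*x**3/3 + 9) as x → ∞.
7*x/6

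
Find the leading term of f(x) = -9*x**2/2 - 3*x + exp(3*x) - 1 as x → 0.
9*x**3/2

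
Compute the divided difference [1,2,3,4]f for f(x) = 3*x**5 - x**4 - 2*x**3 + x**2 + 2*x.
183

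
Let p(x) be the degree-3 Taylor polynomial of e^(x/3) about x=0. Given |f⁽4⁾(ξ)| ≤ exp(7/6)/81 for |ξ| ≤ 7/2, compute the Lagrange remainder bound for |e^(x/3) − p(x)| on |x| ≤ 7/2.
2401*exp(7/6)/31104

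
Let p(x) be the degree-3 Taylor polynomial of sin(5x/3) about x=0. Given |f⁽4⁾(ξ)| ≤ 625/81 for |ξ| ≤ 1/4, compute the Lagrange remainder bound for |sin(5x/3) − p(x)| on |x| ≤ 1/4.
625/497664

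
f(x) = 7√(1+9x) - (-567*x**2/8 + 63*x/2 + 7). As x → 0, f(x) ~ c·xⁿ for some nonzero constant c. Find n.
3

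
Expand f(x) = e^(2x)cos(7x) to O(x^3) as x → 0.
1 + 2*x - 45*x**2/2 + O(x**3)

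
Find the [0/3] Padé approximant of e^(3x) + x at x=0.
1/(-65*x**3/2 + 23*x**2/2 - 4*x + 1)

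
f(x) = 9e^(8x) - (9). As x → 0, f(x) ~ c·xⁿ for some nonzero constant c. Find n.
1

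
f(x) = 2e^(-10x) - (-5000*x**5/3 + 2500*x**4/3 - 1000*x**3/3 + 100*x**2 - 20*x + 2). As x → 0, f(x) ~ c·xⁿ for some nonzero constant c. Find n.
6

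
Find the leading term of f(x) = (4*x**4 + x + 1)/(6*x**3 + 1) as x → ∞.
2*x/3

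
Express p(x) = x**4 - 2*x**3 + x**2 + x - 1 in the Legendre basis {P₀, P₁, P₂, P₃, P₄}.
(-7/15)P₀ + (-1/5)P₁ + (26/21)P₂ + (-4/5)P₃ + (8/35)P₄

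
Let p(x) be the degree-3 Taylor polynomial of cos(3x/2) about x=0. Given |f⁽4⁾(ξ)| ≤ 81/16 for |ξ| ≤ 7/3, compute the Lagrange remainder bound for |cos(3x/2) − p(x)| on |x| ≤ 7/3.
2401/384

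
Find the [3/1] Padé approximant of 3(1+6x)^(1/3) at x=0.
(-8*x**3 + 12*x**2 + 18*x + 3)/(4*x + 1)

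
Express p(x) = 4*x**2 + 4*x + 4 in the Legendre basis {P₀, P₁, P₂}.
(16/3)P₀ + (4)P₁ + (8/3)P₂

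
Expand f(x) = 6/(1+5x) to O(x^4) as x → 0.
6 - 30*x + 150*x**2 - 750*x**3 + O(x**4)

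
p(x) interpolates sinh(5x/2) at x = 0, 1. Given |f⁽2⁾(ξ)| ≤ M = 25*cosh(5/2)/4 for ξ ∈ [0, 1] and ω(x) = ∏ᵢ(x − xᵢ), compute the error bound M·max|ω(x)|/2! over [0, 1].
25*cosh(5/2)/32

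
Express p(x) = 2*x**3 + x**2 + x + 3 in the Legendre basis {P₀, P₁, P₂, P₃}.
(10/3)P₀ + (11/5)P₁ + (2/3)P₂ + (4/5)P₃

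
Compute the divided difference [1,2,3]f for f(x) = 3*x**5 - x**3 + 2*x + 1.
264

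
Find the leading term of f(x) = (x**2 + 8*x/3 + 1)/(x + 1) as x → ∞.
x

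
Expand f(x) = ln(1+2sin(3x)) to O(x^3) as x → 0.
6*x - 18*x**2 + O(x**3)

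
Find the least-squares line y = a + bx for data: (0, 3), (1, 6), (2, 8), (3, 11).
a = 31/10, b = 13/5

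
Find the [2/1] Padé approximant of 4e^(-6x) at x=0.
(24*x**2 - 16*x + 4)/(2*x + 1)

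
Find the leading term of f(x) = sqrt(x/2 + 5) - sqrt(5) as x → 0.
sqrt(5)*x/20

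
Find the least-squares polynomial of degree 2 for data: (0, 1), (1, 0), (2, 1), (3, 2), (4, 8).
6/5 + (-12/5)x + x²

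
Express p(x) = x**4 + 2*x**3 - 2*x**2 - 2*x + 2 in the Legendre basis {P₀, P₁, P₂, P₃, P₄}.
(23/15)P₀ + (-4/5)P₁ + (-16/21)P₂ + (4/5)P₃ + (8/35)P₄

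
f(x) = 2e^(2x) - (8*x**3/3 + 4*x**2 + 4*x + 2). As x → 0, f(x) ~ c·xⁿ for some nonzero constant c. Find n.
4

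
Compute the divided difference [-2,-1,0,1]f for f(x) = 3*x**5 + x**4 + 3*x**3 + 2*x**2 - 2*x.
16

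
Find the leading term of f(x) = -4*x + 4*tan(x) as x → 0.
4*x**3/3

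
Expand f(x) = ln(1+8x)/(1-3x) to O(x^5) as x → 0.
8*x - 8*x**2 + 440*x**3/3 - 584*x**4 + O(x**5)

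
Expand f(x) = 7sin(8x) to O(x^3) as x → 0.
56*x + O(x**3)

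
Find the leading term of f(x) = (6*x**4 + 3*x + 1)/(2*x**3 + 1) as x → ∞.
3*x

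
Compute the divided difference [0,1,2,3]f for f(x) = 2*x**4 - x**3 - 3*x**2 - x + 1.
11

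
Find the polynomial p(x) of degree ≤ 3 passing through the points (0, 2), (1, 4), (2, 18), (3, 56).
2*x**3 + 2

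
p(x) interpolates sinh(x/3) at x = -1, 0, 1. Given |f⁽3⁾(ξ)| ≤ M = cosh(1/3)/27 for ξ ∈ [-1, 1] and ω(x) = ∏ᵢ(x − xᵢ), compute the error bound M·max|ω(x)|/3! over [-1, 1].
sqrt(3)*cosh(1/3)/729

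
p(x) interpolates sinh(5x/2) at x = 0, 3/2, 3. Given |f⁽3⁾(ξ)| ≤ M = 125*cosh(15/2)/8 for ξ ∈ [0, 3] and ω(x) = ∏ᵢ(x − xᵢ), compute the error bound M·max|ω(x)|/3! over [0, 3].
125*sqrt(3)*cosh(15/2)/64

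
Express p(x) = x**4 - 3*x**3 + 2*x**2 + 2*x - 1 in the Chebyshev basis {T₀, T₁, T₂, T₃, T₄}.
(3/8)T₀ + (-1/4)T₁ + (3/2)T₂ + (-3/4)T₃ + (1/8)T₄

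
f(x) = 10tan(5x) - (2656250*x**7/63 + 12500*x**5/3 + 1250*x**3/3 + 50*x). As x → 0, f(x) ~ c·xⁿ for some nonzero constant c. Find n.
9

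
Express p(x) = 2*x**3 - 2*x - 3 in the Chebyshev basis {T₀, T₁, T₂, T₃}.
(-3)T₀ + (-1/2)T₁ + (1/2)T₃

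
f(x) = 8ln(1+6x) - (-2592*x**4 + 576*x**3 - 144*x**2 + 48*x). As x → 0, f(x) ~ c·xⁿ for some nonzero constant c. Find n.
5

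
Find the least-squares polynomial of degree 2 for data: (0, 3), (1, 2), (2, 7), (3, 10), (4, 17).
13/5 + (-2/5)x + x²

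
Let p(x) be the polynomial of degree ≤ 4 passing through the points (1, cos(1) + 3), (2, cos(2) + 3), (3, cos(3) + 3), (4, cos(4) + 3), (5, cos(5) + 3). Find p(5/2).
45*cos(3)/64 + 15*cos(2)/32 - 5*cos(1)/128 + 3*cos(5)/128 - 5*cos(4)/32 + 3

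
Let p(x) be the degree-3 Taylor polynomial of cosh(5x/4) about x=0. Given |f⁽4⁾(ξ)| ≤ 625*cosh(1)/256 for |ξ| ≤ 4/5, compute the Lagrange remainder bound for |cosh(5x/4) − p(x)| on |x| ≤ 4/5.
cosh(1)/24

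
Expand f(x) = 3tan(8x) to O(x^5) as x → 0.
24*x + 512*x**3 + O(x**5)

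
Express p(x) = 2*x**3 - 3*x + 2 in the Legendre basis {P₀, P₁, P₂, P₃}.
(2)P₀ + (-9/5)P₁ + (4/5)P₃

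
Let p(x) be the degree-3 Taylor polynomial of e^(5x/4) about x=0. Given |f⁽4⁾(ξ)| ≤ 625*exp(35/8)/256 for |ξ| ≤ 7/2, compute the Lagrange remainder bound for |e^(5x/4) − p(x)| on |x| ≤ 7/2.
1500625*exp(35/8)/98304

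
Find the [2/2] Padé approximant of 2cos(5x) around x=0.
(2 - 125*x**2/6)/(25*x**2/12 + 1)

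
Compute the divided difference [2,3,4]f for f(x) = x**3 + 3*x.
9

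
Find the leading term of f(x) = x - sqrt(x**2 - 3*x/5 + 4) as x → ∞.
3/10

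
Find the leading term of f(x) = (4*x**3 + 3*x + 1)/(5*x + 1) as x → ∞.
4*x**2/5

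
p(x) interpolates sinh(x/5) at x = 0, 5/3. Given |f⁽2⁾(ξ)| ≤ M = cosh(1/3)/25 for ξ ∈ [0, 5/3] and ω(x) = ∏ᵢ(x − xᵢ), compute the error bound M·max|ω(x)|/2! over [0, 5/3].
cosh(1/3)/72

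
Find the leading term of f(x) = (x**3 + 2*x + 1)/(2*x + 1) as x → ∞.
x**2/2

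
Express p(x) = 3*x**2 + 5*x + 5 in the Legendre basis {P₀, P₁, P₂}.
(6)P₀ + (5)P₁ + (2)P₂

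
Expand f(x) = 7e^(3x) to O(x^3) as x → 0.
7 + 21*x + 63*x**2/2 + O(x**3)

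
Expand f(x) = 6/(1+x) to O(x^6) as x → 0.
6 - 6*x + 6*x**2 - 6*x**3 + 6*x**4 - 6*x**5 + O(x**6)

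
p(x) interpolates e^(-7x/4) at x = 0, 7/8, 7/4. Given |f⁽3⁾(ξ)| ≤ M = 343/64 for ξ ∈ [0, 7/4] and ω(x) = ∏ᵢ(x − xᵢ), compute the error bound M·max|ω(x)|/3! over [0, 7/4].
117649*sqrt(3)/884736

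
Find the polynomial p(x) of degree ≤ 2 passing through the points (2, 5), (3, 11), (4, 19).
x**2 + x - 1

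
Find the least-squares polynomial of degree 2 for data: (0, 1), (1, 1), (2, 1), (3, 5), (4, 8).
36/35 + (-37/35)x + (5/7)x²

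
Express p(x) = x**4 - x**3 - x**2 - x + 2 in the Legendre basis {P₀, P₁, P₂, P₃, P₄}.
(28/15)P₀ + (-8/5)P₁ + (-2/21)P₂ + (-2/5)P₃ + (8/35)P₄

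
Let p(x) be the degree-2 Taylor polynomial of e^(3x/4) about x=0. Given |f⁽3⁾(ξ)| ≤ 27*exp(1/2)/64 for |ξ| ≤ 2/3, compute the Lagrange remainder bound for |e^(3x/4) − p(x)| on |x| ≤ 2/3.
exp(1/2)/48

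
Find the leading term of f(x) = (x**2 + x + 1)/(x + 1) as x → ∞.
x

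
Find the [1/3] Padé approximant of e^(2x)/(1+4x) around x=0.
(7*x/10 + 1)/(37*x**3/15 - 23*x**2/5 + 27*x/10 + 1)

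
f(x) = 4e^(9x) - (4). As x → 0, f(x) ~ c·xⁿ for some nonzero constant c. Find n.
1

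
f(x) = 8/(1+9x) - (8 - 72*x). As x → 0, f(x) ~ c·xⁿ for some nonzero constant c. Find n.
2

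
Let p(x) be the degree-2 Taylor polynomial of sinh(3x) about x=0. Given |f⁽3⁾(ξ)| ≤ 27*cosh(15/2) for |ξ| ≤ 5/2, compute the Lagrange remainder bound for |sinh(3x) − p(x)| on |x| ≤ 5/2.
1125*cosh(15/2)/16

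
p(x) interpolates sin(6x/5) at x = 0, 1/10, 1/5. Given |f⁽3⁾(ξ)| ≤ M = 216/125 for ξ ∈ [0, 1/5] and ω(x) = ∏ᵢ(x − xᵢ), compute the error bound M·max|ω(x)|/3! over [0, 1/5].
sqrt(3)/15625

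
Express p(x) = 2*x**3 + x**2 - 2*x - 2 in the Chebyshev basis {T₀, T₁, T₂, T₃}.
(-3/2)T₀ + (-1/2)T₁ + (1/2)T₂ + (1/2)T₃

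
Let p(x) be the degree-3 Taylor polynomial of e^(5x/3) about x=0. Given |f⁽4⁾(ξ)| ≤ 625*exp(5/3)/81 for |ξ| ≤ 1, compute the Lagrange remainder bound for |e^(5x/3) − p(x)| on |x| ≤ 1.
625*exp(5/3)/1944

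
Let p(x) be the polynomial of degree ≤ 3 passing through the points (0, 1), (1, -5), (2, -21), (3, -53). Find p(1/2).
-9/8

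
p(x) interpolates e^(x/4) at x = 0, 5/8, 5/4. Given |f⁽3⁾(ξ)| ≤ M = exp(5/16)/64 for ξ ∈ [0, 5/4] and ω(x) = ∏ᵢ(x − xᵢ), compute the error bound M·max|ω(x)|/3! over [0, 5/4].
125*sqrt(3)*exp(5/16)/884736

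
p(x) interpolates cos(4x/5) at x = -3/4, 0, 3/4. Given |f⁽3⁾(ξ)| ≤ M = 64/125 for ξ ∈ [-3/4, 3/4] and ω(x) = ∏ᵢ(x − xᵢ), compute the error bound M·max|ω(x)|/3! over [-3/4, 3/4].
sqrt(3)/125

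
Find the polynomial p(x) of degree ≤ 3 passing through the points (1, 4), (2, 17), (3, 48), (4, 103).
x**3 + 3*x**2 - 3*x + 3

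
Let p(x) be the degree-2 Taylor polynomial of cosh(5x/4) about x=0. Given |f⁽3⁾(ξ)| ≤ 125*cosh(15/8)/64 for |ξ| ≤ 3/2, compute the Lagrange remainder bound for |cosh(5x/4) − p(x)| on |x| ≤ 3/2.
1125*cosh(15/8)/1024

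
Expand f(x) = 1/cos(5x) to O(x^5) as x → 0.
1 + 25*x**2/2 + 3125*x**4/24 + O(x**5)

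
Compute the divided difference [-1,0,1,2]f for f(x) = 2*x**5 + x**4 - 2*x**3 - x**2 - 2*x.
10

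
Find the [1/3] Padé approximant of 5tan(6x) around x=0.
30*x/(1 - 12*x**2)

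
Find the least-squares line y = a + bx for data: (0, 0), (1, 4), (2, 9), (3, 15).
a = -1/2, b = 5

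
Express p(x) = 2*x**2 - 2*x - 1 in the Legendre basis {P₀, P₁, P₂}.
(-1/3)P₀ + (-2)P₁ + (4/3)P₂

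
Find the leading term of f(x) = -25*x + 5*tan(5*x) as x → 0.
625*x**3/3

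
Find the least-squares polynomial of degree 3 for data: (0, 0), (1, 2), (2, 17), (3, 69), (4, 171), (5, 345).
19/126 + (-25/108)x + (-409/252)x² + (167/54)x³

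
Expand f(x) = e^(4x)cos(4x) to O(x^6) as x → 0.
1 + 4*x - 64*x**3/3 - 128*x**4/3 - 512*x**5/15 + O(x**6)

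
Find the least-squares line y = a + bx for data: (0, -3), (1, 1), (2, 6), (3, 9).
a = -29/10, b = 41/10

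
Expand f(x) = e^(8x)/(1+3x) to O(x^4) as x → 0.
1 + 5*x + 17*x**2 + 103*x**3/3 + O(x**4)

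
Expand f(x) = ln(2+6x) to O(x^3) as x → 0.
log(2) + 3*x - 9*x**2/2 + O(x**3)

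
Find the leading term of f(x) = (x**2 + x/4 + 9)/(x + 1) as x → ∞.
x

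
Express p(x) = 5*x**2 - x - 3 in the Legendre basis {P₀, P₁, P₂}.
(-4/3)P₀ - P₁ + (10/3)P₂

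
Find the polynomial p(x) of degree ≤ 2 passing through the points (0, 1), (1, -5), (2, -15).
-2*x**2 - 4*x + 1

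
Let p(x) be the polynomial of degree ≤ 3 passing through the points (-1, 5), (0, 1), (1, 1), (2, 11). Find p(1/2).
1/8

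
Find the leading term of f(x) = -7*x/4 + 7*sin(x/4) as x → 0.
-7*x**3/384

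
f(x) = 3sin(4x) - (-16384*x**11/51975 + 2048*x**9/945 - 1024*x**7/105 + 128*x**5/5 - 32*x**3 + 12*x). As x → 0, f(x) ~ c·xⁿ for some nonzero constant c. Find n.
13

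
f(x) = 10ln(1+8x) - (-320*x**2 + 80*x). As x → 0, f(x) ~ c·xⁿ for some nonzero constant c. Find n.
3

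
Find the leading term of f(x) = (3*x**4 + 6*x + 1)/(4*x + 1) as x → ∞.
3*x**3/4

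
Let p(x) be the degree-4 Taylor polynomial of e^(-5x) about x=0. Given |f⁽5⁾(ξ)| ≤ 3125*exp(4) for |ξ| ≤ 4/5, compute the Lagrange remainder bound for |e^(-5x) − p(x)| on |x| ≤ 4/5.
128*exp(4)/15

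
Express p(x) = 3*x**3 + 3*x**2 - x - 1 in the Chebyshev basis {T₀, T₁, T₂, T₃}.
(1/2)T₀ + (5/4)T₁ + (3/2)T₂ + (3/4)T₃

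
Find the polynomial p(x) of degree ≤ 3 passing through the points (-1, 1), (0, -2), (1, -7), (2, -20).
-x**3 - x**2 - 3*x - 2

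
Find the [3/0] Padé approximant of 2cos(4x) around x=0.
2 - 16*x**2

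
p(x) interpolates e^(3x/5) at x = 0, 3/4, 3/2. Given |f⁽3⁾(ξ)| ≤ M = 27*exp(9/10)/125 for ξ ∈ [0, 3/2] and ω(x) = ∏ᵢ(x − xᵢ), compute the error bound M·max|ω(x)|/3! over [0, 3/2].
27*sqrt(3)*exp(9/10)/8000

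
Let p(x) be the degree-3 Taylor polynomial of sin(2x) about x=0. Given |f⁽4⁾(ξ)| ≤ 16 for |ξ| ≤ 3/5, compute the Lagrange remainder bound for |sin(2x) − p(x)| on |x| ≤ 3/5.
54/625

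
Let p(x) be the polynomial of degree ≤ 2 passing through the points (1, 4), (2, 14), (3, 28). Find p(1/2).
1/2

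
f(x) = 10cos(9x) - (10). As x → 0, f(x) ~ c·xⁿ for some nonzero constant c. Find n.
2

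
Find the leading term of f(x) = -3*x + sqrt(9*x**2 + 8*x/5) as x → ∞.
4/15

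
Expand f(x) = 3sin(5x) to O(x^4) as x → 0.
15*x - 125*x**3/2 + O(x**4)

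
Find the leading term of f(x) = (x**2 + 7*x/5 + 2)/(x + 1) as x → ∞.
x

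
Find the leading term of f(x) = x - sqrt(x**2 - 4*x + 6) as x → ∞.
2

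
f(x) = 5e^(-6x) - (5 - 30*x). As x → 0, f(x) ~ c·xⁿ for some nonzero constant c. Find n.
2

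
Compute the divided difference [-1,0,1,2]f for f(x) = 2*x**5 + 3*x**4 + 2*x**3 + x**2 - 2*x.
18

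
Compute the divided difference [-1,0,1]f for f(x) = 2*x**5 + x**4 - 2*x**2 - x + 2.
-1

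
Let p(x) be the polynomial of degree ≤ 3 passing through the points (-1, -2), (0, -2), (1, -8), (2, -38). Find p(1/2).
-25/8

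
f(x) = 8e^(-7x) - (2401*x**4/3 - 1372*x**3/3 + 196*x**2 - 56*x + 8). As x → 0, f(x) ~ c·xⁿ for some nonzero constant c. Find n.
5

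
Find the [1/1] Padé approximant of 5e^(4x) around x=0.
(10*x + 5)/(1 - 2*x)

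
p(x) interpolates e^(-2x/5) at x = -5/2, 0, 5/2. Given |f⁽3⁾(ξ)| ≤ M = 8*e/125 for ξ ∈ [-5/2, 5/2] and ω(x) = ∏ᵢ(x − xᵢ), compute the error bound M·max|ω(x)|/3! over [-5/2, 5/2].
sqrt(3)*e/27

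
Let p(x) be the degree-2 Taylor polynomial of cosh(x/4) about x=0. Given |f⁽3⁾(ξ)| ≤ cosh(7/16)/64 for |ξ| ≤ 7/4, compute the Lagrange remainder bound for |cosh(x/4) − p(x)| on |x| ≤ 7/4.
343*cosh(7/16)/24576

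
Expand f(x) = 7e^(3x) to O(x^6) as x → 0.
7 + 21*x + 63*x**2/2 + 63*x**3/2 + 189*x**4/8 + 567*x**5/40 + O(x**6)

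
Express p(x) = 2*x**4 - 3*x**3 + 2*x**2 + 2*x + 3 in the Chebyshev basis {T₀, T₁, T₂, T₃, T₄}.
(19/4)T₀ + (-1/4)T₁ + (2)T₂ + (-3/4)T₃ + (1/4)T₄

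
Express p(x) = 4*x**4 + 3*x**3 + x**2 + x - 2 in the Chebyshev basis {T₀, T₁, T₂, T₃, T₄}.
(13/4)T₁ + (5/2)T₂ + (3/4)T₃ + (1/2)T₄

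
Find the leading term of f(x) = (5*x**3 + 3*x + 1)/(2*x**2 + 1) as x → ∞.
5*x/2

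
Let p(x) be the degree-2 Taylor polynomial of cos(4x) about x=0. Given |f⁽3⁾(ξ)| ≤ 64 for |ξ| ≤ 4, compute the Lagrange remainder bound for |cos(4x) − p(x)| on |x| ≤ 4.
2048/3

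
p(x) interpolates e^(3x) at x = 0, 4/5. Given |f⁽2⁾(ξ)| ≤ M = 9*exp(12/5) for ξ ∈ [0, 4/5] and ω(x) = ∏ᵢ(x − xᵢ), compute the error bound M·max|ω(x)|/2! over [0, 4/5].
18*exp(12/5)/25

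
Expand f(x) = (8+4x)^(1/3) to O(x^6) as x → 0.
2 + x/3 - x**2/18 + 5*x**3/324 - 5*x**4/972 + 11*x**5/5832 + O(x**6)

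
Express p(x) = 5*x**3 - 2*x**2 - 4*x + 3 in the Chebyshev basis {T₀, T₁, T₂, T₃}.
(2)T₀ + (-1/4)T₁ - T₂ + (5/4)T₃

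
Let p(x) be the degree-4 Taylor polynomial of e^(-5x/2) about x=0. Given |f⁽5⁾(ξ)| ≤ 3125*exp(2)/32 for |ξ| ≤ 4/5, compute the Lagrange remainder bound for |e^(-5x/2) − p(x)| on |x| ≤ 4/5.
4*exp(2)/15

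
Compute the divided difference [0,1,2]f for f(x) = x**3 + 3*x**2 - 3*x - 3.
6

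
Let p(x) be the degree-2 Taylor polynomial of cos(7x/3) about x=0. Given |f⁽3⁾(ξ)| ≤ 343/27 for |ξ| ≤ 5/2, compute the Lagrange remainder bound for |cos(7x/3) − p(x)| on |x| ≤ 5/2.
42875/1296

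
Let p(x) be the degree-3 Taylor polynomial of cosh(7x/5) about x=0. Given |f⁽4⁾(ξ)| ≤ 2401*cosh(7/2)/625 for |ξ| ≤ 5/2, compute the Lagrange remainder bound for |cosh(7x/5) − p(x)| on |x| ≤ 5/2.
2401*cosh(7/2)/384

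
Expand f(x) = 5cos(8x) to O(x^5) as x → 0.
5 - 160*x**2 + 2560*x**4/3 + O(x**5)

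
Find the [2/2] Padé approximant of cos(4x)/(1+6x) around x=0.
(-176*x**2/21 + 2*x/7 + 1)/(4*x**2/3 + 44*x/7 + 1)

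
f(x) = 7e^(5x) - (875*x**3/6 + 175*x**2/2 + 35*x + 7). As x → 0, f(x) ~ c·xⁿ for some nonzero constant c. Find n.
4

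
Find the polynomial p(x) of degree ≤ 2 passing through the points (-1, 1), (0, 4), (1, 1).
4 - 3*x**2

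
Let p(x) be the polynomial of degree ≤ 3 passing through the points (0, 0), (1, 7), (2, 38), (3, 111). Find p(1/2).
13/8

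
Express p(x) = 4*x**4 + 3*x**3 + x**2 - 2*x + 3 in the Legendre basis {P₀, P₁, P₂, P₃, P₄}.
(62/15)P₀ + (-1/5)P₁ + (62/21)P₂ + (6/5)P₃ + (32/35)P₄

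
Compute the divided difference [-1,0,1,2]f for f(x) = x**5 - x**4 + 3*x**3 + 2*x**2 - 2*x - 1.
6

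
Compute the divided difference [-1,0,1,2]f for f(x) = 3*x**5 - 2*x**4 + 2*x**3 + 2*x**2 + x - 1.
13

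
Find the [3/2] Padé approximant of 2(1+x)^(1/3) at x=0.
(14*x**3/405 + 14*x**2/15 + 14*x/5 + 2)/(2*x**2/9 + 16*x/15 + 1)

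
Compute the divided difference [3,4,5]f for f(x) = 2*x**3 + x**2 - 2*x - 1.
25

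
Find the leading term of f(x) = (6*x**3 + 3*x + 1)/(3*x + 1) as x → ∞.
2*x**2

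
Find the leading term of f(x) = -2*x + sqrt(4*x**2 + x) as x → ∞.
1/4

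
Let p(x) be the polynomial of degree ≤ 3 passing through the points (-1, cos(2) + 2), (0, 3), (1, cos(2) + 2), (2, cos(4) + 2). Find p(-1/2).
cos(4)/16 + 47/16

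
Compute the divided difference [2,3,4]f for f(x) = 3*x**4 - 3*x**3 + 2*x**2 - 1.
140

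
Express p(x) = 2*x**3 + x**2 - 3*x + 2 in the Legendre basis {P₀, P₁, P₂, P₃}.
(7/3)P₀ + (-9/5)P₁ + (2/3)P₂ + (4/5)P₃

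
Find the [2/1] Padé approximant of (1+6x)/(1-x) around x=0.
(6*x + 1)/(1 - x)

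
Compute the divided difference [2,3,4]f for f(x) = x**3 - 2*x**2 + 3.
7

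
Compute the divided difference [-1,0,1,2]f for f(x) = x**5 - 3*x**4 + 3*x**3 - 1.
2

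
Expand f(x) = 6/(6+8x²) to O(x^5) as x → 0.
1 - 4*x**2/3 + 16*x**4/9 + O(x**5)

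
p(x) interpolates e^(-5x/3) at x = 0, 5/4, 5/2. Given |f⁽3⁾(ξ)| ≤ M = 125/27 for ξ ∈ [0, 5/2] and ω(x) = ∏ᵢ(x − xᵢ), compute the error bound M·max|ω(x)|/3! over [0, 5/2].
15625*sqrt(3)/46656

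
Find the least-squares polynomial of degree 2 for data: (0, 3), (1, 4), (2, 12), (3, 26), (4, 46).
101/35 + (-62/35)x + (22/7)x²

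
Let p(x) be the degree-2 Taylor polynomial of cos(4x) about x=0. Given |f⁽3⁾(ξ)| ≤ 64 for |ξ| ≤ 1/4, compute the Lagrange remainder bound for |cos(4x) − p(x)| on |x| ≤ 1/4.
1/6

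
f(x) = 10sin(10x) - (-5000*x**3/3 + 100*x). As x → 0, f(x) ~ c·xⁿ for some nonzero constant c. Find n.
5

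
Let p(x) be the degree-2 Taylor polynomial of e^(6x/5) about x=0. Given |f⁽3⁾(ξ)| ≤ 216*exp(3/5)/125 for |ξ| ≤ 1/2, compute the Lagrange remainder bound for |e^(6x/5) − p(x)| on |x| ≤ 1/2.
9*exp(3/5)/250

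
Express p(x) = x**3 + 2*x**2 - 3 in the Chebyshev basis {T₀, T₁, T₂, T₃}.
(-2)T₀ + (3/4)T₁ + T₂ + (1/4)T₃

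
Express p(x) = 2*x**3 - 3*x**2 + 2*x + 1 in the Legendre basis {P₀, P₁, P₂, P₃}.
(16/5)P₁ + (-2)P₂ + (4/5)P₃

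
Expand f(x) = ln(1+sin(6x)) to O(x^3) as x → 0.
6*x - 18*x**2 + O(x**3)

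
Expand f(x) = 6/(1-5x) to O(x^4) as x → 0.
6 + 30*x + 150*x**2 + 750*x**3 + O(x**4)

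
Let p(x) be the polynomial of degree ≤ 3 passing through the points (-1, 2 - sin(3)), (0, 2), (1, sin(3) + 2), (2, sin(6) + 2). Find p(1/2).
-sin(6)/16 + 5*sin(3)/8 + 2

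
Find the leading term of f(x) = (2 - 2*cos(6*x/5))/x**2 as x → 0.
36/25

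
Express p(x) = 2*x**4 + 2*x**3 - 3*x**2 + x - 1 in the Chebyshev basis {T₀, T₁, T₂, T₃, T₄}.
(-7/4)T₀ + (5/2)T₁ + (-1/2)T₂ + (1/2)T₃ + (1/4)T₄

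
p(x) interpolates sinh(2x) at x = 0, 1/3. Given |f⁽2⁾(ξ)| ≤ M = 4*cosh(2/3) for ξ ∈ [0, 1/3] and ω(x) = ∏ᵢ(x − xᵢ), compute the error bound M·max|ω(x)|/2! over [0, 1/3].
cosh(2/3)/18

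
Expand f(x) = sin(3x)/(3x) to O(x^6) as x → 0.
1 - 3*x**2/2 + 27*x**4/40 + O(x**6)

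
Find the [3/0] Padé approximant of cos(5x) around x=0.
1 - 25*x**2/2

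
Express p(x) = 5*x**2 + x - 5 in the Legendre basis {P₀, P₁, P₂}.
(-10/3)P₀ + P₁ + (10/3)P₂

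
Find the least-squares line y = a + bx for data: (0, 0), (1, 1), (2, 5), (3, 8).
a = -7/10, b = 14/5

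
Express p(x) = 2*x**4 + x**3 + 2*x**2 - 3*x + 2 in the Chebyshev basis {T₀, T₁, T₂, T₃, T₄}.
(15/4)T₀ + (-9/4)T₁ + (2)T₂ + (1/4)T₃ + (1/4)T₄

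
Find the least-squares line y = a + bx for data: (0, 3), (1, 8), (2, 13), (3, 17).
a = 16/5, b = 47/10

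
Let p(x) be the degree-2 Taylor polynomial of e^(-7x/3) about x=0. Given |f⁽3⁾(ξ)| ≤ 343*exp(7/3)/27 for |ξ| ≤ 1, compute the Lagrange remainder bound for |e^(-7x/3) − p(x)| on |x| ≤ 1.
343*exp(7/3)/162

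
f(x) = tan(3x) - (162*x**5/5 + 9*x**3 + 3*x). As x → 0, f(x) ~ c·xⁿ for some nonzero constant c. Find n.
7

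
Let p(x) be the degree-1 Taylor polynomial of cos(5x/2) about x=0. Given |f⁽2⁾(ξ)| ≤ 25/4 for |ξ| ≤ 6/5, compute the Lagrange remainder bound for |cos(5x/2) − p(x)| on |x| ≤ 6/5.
9/2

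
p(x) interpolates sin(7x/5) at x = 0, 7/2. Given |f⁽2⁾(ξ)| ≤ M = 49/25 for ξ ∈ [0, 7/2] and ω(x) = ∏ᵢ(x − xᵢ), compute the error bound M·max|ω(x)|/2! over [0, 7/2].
2401/800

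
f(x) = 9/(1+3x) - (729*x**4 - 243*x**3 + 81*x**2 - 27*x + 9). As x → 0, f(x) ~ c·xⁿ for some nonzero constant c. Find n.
5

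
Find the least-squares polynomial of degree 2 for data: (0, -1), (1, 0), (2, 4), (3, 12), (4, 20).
-43/35 + (9/35)x + (9/7)x²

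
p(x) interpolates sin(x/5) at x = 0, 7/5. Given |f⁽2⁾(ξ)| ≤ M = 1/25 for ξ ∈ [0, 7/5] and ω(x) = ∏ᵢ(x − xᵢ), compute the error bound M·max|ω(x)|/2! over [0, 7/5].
49/5000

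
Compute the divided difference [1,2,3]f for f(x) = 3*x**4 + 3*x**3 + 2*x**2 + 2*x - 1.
95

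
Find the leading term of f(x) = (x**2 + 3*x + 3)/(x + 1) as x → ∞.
x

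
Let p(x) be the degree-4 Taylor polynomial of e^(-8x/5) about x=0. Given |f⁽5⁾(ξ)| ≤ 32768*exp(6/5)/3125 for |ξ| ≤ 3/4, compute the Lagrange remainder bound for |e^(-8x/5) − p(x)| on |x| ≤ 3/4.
324*exp(6/5)/15625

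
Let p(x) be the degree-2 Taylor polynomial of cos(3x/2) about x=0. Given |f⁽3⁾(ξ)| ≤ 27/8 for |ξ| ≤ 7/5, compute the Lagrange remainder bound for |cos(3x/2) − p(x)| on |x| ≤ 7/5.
3087/2000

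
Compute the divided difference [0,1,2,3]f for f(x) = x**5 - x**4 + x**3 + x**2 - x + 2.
20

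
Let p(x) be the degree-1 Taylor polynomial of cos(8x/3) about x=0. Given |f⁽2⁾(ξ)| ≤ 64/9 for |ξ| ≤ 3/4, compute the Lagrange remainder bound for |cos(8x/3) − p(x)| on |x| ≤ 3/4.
2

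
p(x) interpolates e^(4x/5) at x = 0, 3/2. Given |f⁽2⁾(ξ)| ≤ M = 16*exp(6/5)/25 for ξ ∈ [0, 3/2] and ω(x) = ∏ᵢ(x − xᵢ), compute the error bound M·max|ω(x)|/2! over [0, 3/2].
9*exp(6/5)/50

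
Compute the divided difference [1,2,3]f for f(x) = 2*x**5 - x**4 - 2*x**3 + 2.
143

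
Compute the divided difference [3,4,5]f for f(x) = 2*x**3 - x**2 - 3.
23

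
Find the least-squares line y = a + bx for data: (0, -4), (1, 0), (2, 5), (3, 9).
a = -41/10, b = 22/5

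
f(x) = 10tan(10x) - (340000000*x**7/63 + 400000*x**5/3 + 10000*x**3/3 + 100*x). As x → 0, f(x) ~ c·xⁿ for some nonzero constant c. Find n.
9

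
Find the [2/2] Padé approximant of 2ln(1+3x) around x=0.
3*x*(3*x + 2)/(3*x**2/2 + 3*x + 1)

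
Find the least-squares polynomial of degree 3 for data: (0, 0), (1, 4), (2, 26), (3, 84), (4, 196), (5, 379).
2/63 + (253/378)x + (65/252)x² + (319/108)x³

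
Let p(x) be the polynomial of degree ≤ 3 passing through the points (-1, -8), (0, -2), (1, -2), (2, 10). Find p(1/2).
-19/8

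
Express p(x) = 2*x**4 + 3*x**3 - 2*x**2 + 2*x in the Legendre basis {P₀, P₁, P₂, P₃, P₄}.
(-4/15)P₀ + (19/5)P₁ + (-4/21)P₂ + (6/5)P₃ + (16/35)P₄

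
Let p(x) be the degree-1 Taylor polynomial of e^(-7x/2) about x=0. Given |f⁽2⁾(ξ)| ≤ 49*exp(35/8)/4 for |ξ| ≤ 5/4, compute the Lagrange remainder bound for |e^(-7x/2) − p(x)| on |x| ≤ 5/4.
1225*exp(35/8)/128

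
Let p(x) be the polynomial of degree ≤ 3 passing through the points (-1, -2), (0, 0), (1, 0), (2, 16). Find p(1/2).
-7/8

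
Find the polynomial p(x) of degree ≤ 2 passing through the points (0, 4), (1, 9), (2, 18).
2*x**2 + 3*x + 4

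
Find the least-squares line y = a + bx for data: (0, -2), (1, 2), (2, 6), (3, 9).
a = -9/5, b = 37/10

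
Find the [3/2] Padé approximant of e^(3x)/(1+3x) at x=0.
(72*x**3/55 + 513*x**2/220 + 126*x/55 + 1)/(-477*x**2/220 + 126*x/55 + 1)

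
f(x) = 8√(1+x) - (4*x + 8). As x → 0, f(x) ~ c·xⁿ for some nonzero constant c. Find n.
2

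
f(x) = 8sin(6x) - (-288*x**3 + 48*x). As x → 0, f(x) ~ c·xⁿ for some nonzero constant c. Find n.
5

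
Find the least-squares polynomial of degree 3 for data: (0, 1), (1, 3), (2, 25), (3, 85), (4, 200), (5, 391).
115/126 + (-139/108)x + (67/126)x² + (331/108)x³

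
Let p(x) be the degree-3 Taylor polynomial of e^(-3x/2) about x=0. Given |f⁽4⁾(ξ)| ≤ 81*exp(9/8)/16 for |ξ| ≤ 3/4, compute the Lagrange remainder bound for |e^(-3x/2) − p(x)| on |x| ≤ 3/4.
2187*exp(9/8)/32768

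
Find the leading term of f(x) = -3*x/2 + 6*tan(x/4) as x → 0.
x**3/32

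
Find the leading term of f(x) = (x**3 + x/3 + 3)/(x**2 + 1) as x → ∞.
x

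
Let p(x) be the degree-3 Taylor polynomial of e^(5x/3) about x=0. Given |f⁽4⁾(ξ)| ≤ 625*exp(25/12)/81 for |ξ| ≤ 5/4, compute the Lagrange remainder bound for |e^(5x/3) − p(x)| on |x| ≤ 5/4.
390625*exp(25/12)/497664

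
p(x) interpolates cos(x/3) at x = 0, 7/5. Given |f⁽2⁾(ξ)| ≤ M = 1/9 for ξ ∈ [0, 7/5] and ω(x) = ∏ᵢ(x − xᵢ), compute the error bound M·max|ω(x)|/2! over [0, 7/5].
49/1800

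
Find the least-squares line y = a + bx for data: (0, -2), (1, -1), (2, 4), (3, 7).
a = -14/5, b = 16/5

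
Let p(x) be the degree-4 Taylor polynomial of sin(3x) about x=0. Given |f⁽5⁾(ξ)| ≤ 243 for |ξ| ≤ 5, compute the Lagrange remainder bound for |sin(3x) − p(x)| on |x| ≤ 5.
50625/8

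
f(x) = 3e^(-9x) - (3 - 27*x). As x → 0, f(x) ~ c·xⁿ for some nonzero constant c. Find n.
2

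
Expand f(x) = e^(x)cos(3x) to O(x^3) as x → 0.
1 + x - 4*x**2 + O(x**3)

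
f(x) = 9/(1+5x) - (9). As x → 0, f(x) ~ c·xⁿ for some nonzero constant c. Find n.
1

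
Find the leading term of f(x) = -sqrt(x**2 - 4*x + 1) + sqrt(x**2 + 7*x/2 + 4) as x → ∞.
15/4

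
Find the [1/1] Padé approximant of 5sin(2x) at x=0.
10*x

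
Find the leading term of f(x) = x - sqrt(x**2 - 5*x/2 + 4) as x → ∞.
5/4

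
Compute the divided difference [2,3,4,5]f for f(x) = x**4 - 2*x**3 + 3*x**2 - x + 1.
12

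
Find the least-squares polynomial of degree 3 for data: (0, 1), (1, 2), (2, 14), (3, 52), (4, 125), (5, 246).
10/9 + (-347/189)x + (22/63)x² + (53/27)x³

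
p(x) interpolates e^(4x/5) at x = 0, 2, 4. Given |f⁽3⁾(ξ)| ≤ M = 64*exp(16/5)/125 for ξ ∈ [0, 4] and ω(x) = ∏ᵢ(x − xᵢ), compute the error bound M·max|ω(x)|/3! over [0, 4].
512*sqrt(3)*exp(16/5)/3375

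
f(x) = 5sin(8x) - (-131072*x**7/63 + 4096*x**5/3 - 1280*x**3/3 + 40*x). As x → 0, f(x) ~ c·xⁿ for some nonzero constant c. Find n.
9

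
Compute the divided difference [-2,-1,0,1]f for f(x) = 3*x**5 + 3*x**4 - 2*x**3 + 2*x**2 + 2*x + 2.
7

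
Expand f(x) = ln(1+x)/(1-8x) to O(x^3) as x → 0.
x + 15*x**2/2 + O(x**3)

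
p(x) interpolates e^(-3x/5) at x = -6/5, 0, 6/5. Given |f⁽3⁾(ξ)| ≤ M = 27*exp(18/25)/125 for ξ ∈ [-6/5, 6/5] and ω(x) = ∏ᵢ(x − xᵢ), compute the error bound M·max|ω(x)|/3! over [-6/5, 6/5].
216*sqrt(3)*exp(18/25)/15625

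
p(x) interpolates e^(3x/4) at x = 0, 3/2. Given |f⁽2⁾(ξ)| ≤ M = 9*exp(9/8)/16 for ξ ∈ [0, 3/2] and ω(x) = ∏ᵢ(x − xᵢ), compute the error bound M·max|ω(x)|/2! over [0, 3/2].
81*exp(9/8)/512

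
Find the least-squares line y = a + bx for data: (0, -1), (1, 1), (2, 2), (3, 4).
a = -9/10, b = 8/5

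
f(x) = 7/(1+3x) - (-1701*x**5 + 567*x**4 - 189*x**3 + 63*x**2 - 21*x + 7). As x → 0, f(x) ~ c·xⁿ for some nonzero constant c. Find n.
6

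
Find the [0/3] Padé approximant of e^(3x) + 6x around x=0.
1/(-1305*x**3/2 + 153*x**2/2 - 9*x + 1)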